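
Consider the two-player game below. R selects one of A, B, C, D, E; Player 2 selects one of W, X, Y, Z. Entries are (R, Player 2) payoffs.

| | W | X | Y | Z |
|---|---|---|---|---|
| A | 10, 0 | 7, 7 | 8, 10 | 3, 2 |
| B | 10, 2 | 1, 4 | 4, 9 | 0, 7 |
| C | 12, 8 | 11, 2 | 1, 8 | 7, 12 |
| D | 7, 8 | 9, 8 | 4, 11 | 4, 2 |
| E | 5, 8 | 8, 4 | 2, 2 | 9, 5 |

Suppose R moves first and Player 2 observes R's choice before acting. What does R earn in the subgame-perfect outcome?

Backward induction with R moving first.
- A: Player 2 compares 0, 7, 10, 2 and picks Y; R would get 8.
- B: Player 2 compares 2, 4, 9, 7 and picks Y; R would get 4.
- C: Player 2 compares 8, 2, 8, 12 and picks Z; R would get 7.
- D: Player 2 compares 8, 8, 11, 2 and picks Y; R would get 4.
- E: Player 2 compares 8, 4, 2, 5 and picks W; R would get 5.
R's induced payoffs are 8, 4, 7, 4, 5, so R commits to A. Subgame-perfect outcome: (A, Y) with payoffs (8, 10).

8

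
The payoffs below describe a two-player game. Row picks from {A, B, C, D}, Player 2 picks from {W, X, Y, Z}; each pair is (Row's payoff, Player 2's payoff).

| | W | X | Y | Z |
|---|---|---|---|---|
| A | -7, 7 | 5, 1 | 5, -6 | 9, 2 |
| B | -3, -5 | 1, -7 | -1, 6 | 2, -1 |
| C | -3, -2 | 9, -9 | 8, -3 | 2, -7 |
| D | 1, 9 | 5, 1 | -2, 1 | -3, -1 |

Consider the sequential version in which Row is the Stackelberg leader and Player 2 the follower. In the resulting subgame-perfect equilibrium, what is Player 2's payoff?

Solve by backward induction (Row leads).
- A: BR = W, leader payoff -7.
- B: BR = Y, leader payoff -1.
- C: BR = W, leader payoff -3.
- D: BR = W, leader payoff 1.
Row's induced payoffs are -7, -1, -3, 1, so Row commits to D. Subgame-perfect outcome: (D, W) with payoffs (1, 9).

9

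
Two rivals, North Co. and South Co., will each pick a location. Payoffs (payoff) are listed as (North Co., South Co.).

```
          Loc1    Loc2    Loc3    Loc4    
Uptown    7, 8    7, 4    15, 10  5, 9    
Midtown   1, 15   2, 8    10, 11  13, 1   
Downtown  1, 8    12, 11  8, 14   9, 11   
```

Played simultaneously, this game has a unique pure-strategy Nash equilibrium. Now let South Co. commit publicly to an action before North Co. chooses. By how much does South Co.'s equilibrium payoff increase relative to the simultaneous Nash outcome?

1

Work backward from North Co.'s decision.
- Loc1: North Co. compares 7, 1, 1 and picks Uptown; South Co. would get 8.
- Loc2: North Co. compares 7, 2, 12 and picks Downtown; South Co. would get 11.
- Loc3: North Co. compares 15, 10, 8 and picks Uptown; South Co. would get 10.
- Loc4: North Co. compares 5, 13, 9 and picks Midtown; South Co. would get 1.
South Co.'s induced payoffs are 8, 11, 10, 1, so South Co. commits to Loc2. Subgame-perfect outcome: (Downtown, Loc2) with payoffs (12, 11).
Under simultaneous play:
North Co.'s best replies: Loc1→Uptown; Loc2→Downtown; Loc3→Uptown; Loc4→Midtown.
South Co.'s best replies: Uptown→Loc3; Midtown→Loc1; Downtown→Loc3.
The unique mutual best reply is (Uptown, Loc3), giving (15, 10).
South Co.'s commitment gain: 11 − 10 = 1.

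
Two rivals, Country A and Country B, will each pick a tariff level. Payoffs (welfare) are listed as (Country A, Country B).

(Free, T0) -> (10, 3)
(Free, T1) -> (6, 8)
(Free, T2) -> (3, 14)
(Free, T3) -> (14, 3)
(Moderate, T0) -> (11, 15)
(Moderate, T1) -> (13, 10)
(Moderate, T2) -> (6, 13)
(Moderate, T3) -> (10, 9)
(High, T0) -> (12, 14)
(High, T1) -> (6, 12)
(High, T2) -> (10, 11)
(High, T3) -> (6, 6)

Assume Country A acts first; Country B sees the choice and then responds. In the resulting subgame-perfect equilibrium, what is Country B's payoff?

14

Solve by backward induction (Country A leads).
- Free: Country B compares 3, 8, 14, 3 and picks T2; Country A would get 3.
- Moderate: Country B compares 15, 10, 13, 9 and picks T0; Country A would get 11.
- High: Country B compares 14, 12, 11, 6 and picks T0; Country A would get 12.
Country A's induced payoffs are 3, 11, 12, so Country A commits to High. Subgame-perfect outcome: (High, T0) with payoffs (12, 14).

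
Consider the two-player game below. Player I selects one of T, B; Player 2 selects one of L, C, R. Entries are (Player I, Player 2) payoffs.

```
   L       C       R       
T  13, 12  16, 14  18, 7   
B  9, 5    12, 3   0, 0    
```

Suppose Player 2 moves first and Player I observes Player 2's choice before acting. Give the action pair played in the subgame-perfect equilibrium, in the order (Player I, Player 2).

Player I best-responds to each possible Player 2 move:
- L: BR = T, leader payoff 12.
- C: BR = T, leader payoff 14.
- R: BR = T, leader payoff 7.
Player 2's induced payoffs are 12, 14, 7, so Player 2 commits to C. Subgame-perfect outcome: (T, C) with payoffs (16, 14).

(T, C)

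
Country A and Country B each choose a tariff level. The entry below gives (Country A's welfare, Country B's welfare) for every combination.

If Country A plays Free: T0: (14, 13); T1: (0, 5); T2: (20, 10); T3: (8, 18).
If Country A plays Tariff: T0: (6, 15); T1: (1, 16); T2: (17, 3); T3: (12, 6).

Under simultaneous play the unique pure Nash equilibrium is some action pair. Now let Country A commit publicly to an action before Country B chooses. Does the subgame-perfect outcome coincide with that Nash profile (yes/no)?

Country B best-responds to each possible Country A move:
- Free: Country B compares 13, 5, 10, 18 and picks T3; Country A would get 8.
- Tariff: Country B compares 15, 16, 3, 6 and picks T1; Country A would get 1.
Among 8, 1, the best is 8 at Free. Subgame-perfect outcome: (Free, T3) with payoffs (8, 18).
Under simultaneous play:
Country A's best replies: T0→Free; T1→Tariff; T2→Free; T3→Tariff.
Country B's best replies: Free→T3; Tariff→T1.
The unique mutual best reply is (Tariff, T1), giving (1, 16).
Sequential outcome (Free, T3) differs from the Nash profile (Tariff, T1).

no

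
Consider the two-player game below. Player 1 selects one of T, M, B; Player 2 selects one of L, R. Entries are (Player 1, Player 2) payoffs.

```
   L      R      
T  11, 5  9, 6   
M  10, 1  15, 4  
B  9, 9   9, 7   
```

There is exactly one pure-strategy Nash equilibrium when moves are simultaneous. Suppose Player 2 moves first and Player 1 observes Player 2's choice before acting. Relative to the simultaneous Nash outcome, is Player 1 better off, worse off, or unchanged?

worse off

Solve by backward induction (Player 2 leads).
- L: BR = T, leader payoff 5.
- R: BR = M, leader payoff 4.
Player 2's induced payoffs are 5, 4, so Player 2 commits to L. Subgame-perfect outcome: (T, L) with payoffs (11, 5).
Now find the simultaneous Nash equilibrium.
Player 1's best replies: L→T; R→M.
Player 2's best replies: T→R; M→R; B→L.
The unique mutual best reply is (M, R), giving (15, 4).
Player 1 earns 11 sequentially versus 15 at the Nash outcome: worse off.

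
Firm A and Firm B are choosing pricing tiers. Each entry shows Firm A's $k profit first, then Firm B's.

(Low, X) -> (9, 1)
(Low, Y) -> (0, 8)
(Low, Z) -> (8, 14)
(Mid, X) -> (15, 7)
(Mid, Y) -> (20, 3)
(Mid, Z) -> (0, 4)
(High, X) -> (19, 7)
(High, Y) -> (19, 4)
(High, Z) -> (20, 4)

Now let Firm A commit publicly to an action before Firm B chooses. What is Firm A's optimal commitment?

High

Solve by backward induction (Firm A leads).
- Low: Firm B compares 1, 8, 14 and picks Z; Firm A would get 8.
- Mid: Firm B compares 7, 3, 4 and picks X; Firm A would get 15.
- High: Firm B compares 7, 4, 4 and picks X; Firm A would get 19.
Maximizing over 8, 15, 19, Firm A chooses High. Subgame-perfect outcome: (High, X) with payoffs (19, 7).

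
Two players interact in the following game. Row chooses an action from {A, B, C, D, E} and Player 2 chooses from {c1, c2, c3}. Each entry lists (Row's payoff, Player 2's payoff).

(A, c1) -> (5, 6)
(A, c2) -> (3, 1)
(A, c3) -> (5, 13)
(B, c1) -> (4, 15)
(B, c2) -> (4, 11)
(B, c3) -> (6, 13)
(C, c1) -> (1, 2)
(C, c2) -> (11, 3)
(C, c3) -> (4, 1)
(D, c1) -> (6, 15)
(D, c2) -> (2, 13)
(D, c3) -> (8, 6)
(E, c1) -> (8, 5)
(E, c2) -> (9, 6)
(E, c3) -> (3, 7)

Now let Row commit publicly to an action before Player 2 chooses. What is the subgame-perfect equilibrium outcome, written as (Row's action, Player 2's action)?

(C, c2)

Work backward from Player 2's decision.
- A: BR = c3, leader payoff 5.
- B: BR = c1, leader payoff 4.
- C: BR = c2, leader payoff 11.
- D: BR = c1, leader payoff 6.
- E: BR = c3, leader payoff 3.
Row's induced payoffs are 5, 4, 11, 6, 3, so Row commits to C. Subgame-perfect outcome: (C, c2) with payoffs (11, 3).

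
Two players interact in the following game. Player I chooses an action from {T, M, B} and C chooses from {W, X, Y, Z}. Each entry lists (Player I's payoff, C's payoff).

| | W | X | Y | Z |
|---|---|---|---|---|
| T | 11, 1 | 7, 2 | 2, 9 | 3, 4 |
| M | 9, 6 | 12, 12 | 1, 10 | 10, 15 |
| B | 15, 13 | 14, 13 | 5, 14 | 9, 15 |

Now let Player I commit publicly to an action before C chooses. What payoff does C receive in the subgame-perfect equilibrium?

C best-responds to each possible Player I move:
- T: BR = Y, leader payoff 2.
- M: BR = Z, leader payoff 10.
- B: BR = Z, leader payoff 9.
Player I's induced payoffs are 2, 10, 9, so Player I commits to M. Subgame-perfect outcome: (M, Z) with payoffs (10, 15).

15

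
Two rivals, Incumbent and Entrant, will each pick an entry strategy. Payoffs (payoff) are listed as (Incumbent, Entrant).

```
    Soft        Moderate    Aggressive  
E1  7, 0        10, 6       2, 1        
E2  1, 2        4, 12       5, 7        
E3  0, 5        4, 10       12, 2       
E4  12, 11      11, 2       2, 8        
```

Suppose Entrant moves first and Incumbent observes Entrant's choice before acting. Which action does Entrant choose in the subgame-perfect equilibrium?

Soft

Incumbent best-responds to each possible Entrant move:
- Soft → Incumbent plays E4 (best of 7, 1, 0, 12); Entrant gets 11.
- Moderate → Incumbent plays E4 (best of 10, 4, 4, 11); Entrant gets 2.
- Aggressive → Incumbent plays E3 (best of 2, 5, 12, 2); Entrant gets 2.
Among 11, 2, 2, the best is 11 at Soft. Subgame-perfect outcome: (E4, Soft) with payoffs (12, 11).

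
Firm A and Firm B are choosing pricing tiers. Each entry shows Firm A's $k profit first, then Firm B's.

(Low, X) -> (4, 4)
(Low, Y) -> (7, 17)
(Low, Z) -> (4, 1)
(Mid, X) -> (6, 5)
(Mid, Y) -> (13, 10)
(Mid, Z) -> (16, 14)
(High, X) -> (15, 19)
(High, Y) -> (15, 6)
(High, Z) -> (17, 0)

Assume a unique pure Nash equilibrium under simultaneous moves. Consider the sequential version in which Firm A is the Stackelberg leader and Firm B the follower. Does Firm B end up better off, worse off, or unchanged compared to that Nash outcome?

Firm B best-responds to each possible Firm A move:
- Low: BR = Y, leader payoff 7.
- Mid: BR = Z, leader payoff 16.
- High: BR = X, leader payoff 15.
Firm A's induced payoffs are 7, 16, 15, so Firm A commits to Mid. Subgame-perfect outcome: (Mid, Z) with payoffs (16, 14).
For the simultaneous game, intersect best replies.
Firm A's best replies: X→High; Y→High; Z→High.
Firm B's best replies: Low→Y; Mid→Z; High→X.
The unique mutual best reply is (High, X), giving (15, 19).
Firm B earns 14 sequentially versus 19 at the Nash outcome: worse off.

worse off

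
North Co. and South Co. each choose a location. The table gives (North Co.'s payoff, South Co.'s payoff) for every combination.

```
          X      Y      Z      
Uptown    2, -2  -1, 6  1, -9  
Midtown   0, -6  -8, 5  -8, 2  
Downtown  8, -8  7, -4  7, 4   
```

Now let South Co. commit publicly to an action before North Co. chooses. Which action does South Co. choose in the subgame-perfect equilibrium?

Backward induction with South Co. moving first.
- X: North Co. compares 2, 0, 8 and picks Downtown; South Co. would get -8.
- Y: North Co. compares -1, -8, 7 and picks Downtown; South Co. would get -4.
- Z: North Co. compares 1, -8, 7 and picks Downtown; South Co. would get 4.
Maximizing over -8, -4, 4, South Co. chooses Z. Subgame-perfect outcome: (Downtown, Z) with payoffs (7, 4).

Z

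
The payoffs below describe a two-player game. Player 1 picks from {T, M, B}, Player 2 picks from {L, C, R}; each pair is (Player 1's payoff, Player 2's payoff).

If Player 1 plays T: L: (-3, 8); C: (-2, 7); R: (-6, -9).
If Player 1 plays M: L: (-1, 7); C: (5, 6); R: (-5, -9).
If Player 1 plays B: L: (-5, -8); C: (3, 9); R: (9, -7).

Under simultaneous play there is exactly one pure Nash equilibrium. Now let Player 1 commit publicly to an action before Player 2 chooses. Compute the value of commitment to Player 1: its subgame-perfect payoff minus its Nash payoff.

Solve by backward induction (Player 1 leads).
- T: Player 2 compares 8, 7, -9 and picks L; Player 1 would get -3.
- M: Player 2 compares 7, 6, -9 and picks L; Player 1 would get -1.
- B: Player 2 compares -8, 9, -7 and picks C; Player 1 would get 3.
Maximizing over -3, -1, 3, Player 1 chooses B. Subgame-perfect outcome: (B, C) with payoffs (3, 9).
Now find the simultaneous Nash equilibrium.
Player 1's best replies: L→M; C→M; R→B.
Player 2's best replies: T→L; M→L; B→C.
Only (M, L) has each player best-responding; Nash payoffs (-1, 7).
Player 1's commitment gain: 3 − -1 = 4.

4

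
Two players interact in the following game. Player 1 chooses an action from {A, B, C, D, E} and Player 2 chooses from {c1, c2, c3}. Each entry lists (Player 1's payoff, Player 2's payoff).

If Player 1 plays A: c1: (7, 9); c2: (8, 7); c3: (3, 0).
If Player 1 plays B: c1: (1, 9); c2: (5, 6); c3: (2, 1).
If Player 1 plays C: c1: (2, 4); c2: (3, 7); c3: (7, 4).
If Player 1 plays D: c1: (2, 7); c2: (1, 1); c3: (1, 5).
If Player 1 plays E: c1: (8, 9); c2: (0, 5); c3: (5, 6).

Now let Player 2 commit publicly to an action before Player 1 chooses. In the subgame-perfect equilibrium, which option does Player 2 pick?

c1

Backward induction with Player 2 moving first.
- c1 → Player 1 plays E (best of 7, 1, 2, 2, 8); Player 2 gets 9.
- c2 → Player 1 plays A (best of 8, 5, 3, 1, 0); Player 2 gets 7.
- c3 → Player 1 plays C (best of 3, 2, 7, 1, 5); Player 2 gets 4.
Maximizing over 9, 7, 4, Player 2 chooses c1. Subgame-perfect outcome: (E, c1) with payoffs (8, 9).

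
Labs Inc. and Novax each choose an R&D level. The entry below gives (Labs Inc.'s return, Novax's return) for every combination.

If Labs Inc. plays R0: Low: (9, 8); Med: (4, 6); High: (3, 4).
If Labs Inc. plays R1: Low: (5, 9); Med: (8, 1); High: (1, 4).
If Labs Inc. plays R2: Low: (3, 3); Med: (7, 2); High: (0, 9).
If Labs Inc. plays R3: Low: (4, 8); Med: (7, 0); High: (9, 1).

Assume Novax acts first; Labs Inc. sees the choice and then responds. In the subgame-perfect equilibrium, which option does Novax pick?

Backward induction with Novax moving first.
- Low → Labs Inc. plays R0 (best of 9, 5, 3, 4); Novax gets 8.
- Med → Labs Inc. plays R1 (best of 4, 8, 7, 7); Novax gets 1.
- High → Labs Inc. plays R3 (best of 3, 1, 0, 9); Novax gets 1.
Maximizing over 8, 1, 1, Novax chooses Low. Subgame-perfect outcome: (R0, Low) with payoffs (9, 8).

Low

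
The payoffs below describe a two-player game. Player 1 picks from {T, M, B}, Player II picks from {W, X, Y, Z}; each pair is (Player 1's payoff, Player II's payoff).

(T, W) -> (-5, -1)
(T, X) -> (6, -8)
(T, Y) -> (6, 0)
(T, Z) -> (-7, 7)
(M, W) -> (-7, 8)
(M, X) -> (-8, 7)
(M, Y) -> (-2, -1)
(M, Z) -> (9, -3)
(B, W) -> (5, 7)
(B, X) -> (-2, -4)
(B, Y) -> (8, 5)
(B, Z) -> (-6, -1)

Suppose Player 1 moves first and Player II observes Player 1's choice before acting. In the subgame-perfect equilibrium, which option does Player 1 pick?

B

Work backward from Player II's decision.
- T: Player II compares -1, -8, 0, 7 and picks Z; Player 1 would get -7.
- M: Player II compares 8, 7, -1, -3 and picks W; Player 1 would get -7.
- B: Player II compares 7, -4, 5, -1 and picks W; Player 1 would get 5.
Player 1's induced payoffs are -7, -7, 5, so Player 1 commits to B. Subgame-perfect outcome: (B, W) with payoffs (5, 7).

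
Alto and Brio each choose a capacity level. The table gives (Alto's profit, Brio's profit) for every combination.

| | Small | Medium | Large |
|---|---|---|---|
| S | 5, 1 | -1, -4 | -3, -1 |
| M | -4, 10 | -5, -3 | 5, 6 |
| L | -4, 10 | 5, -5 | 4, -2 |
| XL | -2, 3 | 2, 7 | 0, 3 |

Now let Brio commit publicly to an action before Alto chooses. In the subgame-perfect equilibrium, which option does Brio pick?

Backward induction with Brio moving first.
- Small → Alto plays S (best of 5, -4, -4, -2); Brio gets 1.
- Medium → Alto plays L (best of -1, -5, 5, 2); Brio gets -5.
- Large → Alto plays M (best of -3, 5, 4, 0); Brio gets 6.
Brio's induced payoffs are 1, -5, 6, so Brio commits to Large. Subgame-perfect outcome: (M, Large) with payoffs (5, 6).

Large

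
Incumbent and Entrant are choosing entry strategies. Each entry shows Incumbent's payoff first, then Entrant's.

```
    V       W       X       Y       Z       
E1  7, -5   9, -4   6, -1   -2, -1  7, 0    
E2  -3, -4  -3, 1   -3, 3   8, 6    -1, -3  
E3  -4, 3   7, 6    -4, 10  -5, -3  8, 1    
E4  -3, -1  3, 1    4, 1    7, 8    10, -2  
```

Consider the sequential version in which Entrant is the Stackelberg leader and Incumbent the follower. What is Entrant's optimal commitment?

Solve by backward induction (Entrant leads).
- V → Incumbent plays E1 (best of 7, -3, -4, -3); Entrant gets -5.
- W → Incumbent plays E1 (best of 9, -3, 7, 3); Entrant gets -4.
- X → Incumbent plays E1 (best of 6, -3, -4, 4); Entrant gets -1.
- Y → Incumbent plays E2 (best of -2, 8, -5, 7); Entrant gets 6.
- Z → Incumbent plays E4 (best of 7, -1, 8, 10); Entrant gets -2.
Among -5, -4, -1, 6, -2, the best is 6 at Y. Subgame-perfect outcome: (E2, Y) with payoffs (8, 6).

Y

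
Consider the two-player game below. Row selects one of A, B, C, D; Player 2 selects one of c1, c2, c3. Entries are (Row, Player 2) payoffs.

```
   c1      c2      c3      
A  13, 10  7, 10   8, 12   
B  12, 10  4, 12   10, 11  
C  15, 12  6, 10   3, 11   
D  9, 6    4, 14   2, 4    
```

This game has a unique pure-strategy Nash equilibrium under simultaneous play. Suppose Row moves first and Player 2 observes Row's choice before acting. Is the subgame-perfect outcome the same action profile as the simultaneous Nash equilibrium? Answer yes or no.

yes

Player 2 best-responds to each possible Row move:
- A: BR = c3, leader payoff 8.
- B: BR = c2, leader payoff 4.
- C: BR = c1, leader payoff 15.
- D: BR = c2, leader payoff 4.
Among 8, 4, 15, 4, the best is 15 at C. Subgame-perfect outcome: (C, c1) with payoffs (15, 12).
Now find the simultaneous Nash equilibrium.
Row's best replies: c1→C; c2→A; c3→B.
Player 2's best replies: A→c3; B→c2; C→c1; D→c2.
The unique mutual best reply is (C, c1), giving (15, 12).
Sequential outcome (C, c1) coincides with the Nash profile (C, c1).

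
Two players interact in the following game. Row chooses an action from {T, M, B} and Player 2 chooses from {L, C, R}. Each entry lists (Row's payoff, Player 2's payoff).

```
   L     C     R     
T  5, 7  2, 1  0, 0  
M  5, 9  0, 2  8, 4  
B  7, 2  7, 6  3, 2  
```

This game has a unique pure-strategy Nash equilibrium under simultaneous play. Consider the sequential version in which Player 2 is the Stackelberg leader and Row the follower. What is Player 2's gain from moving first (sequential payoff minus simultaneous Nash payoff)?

0

Work backward from Row's decision.
- L: Row compares 5, 5, 7 and picks B; Player 2 would get 2.
- C: Row compares 2, 0, 7 and picks B; Player 2 would get 6.
- R: Row compares 0, 8, 3 and picks M; Player 2 would get 4.
Among 2, 6, 4, the best is 6 at C. Subgame-perfect outcome: (B, C) with payoffs (7, 6).
For the simultaneous game, intersect best replies.
Row's best replies: L→B; C→B; R→M.
Player 2's best replies: T→L; M→L; B→C.
Only (B, C) has each player best-responding; Nash payoffs (7, 6).
Player 2's commitment gain: 6 − 6 = 0.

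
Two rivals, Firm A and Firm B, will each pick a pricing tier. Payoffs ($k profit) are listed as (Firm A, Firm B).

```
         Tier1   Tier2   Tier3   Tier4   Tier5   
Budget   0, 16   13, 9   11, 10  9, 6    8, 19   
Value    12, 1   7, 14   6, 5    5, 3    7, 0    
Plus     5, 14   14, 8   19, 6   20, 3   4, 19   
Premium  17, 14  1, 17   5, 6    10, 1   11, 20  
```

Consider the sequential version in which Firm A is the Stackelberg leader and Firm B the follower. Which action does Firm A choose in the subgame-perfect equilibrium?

Premium

Backward induction with Firm A moving first.
- Budget: BR = Tier5, leader payoff 8.
- Value: BR = Tier2, leader payoff 7.
- Plus: BR = Tier5, leader payoff 4.
- Premium: BR = Tier5, leader payoff 11.
Firm A's induced payoffs are 8, 7, 4, 11, so Firm A commits to Premium. Subgame-perfect outcome: (Premium, Tier5) with payoffs (11, 20).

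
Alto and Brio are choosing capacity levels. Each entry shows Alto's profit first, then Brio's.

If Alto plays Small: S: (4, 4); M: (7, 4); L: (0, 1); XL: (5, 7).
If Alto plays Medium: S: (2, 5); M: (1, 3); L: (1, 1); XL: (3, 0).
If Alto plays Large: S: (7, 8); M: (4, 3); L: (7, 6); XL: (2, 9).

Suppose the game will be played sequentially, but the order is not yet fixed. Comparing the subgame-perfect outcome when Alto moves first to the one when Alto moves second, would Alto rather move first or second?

second

If Alto leads: Brio's best replies are Small→XL, Medium→S, Large→XL; Alto's induced payoffs 5, 2, 2; outcome (Small, XL), payoffs (5, 7).
If Brio leads: Alto's best replies are S→Large, M→Small, L→Large, XL→Small; Brio's induced payoffs 8, 4, 6, 7; outcome (Large, S), payoffs (7, 8).
Alto gets 5 moving first and 7 moving second, so Alto prefers to move second.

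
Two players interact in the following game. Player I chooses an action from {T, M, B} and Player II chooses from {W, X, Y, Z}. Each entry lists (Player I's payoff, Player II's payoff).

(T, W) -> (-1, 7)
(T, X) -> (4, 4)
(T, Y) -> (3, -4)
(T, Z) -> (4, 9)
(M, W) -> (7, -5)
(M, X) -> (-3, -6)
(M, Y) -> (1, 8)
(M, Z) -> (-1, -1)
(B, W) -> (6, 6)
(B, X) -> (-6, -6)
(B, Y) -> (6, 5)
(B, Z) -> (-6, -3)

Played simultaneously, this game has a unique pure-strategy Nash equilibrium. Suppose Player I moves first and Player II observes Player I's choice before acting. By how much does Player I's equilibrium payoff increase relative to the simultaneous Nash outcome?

Player II best-responds to each possible Player I move:
- T: BR = Z, leader payoff 4.
- M: BR = Y, leader payoff 1.
- B: BR = W, leader payoff 6.
Player I's induced payoffs are 4, 1, 6, so Player I commits to B. Subgame-perfect outcome: (B, W) with payoffs (6, 6).
For the simultaneous game, intersect best replies.
Player I's best replies: W→M; X→T; Y→B; Z→T.
Player II's best replies: T→Z; M→Y; B→W.
The unique mutual best reply is (T, Z), giving (4, 9).
Player I's commitment gain: 6 − 4 = 2.

2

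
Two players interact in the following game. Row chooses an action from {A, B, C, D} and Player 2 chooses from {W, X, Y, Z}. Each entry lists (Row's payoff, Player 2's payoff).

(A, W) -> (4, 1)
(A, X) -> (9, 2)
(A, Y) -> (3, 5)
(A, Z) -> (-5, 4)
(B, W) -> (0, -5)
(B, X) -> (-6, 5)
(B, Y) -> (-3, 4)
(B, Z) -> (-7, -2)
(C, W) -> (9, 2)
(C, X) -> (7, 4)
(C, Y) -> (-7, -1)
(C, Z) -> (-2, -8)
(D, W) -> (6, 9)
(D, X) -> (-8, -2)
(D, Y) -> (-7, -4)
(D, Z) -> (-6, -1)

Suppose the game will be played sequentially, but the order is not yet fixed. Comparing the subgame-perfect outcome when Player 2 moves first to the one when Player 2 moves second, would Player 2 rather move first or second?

first

If Row leads: Player 2's best replies are A→Y, B→X, C→X, D→W; Row's induced payoffs 3, -6, 7, 6; outcome (C, X), payoffs (7, 4).
If Player 2 leads: Row's best replies are W→C, X→A, Y→A, Z→C; Player 2's induced payoffs 2, 2, 5, -8; outcome (A, Y), payoffs (3, 5).
Player 2 gets 5 moving first and 4 moving second, so Player 2 prefers to move first.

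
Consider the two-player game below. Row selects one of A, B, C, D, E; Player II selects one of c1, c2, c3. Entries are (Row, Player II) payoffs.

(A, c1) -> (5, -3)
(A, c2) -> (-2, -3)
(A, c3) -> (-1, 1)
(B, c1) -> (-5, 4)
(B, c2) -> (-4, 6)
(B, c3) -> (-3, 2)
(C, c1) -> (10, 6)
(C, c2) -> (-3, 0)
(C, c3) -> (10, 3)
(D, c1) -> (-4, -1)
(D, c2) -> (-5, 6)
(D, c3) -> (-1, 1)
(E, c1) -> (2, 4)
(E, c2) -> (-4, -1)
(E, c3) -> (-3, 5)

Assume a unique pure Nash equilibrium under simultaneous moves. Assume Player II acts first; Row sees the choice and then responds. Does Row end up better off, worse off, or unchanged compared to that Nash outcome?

Work backward from Row's decision.
- c1 → Row plays C (best of 5, -5, 10, -4, 2); Player II gets 6.
- c2 → Row plays A (best of -2, -4, -3, -5, -4); Player II gets -3.
- c3 → Row plays C (best of -1, -3, 10, -1, -3); Player II gets 3.
Maximizing over 6, -3, 3, Player II chooses c1. Subgame-perfect outcome: (C, c1) with payoffs (10, 6).
For the simultaneous game, intersect best replies.
Row's best replies: c1→C; c2→A; c3→C.
Player II's best replies: A→c3; B→c2; C→c1; D→c2; E→c3.
Only (C, c1) has each player best-responding; Nash payoffs (10, 6).
Row earns 10 sequentially versus 10 at the Nash outcome: unchanged.

unchanged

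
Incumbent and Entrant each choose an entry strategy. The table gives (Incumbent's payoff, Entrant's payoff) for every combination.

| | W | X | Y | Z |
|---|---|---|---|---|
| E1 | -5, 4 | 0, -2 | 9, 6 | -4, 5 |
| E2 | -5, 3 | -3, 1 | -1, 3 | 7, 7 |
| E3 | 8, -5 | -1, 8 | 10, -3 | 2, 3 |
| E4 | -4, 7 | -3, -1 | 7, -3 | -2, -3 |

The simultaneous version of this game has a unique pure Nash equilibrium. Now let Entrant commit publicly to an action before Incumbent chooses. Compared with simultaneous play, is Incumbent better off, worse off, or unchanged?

Solve by backward induction (Entrant leads).
- W: BR = E3, leader payoff -5.
- X: BR = E1, leader payoff -2.
- Y: BR = E3, leader payoff -3.
- Z: BR = E2, leader payoff 7.
Maximizing over -5, -2, -3, 7, Entrant chooses Z. Subgame-perfect outcome: (E2, Z) with payoffs (7, 7).
Under simultaneous play:
Incumbent's best replies: W→E3; X→E1; Y→E3; Z→E2.
Entrant's best replies: E1→Y; E2→Z; E3→X; E4→W.
Only (E2, Z) has each player best-responding; Nash payoffs (7, 7).
Incumbent earns 7 sequentially versus 7 at the Nash outcome: unchanged.

unchanged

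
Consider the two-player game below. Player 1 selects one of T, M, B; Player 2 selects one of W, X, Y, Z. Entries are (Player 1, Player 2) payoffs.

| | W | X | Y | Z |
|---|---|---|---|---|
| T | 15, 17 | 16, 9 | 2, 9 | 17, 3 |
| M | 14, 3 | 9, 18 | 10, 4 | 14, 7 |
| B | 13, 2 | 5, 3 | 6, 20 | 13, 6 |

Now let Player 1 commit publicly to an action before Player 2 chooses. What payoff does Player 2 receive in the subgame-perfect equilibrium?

17

Solve by backward induction (Player 1 leads).
- T: Player 2 compares 17, 9, 9, 3 and picks W; Player 1 would get 15.
- M: Player 2 compares 3, 18, 4, 7 and picks X; Player 1 would get 9.
- B: Player 2 compares 2, 3, 20, 6 and picks Y; Player 1 would get 6.
Among 15, 9, 6, the best is 15 at T. Subgame-perfect outcome: (T, W) with payoffs (15, 17).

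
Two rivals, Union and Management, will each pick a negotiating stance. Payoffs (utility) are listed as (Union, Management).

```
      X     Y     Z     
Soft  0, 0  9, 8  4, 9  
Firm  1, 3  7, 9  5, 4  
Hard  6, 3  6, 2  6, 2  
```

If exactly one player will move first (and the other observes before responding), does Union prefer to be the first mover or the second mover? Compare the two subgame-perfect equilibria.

If Union leads: Management's best replies are Soft→Z, Firm→Y, Hard→X; Union's induced payoffs 4, 7, 6; outcome (Firm, Y), payoffs (7, 9).
If Management leads: Union's best replies are X→Hard, Y→Soft, Z→Hard; Management's induced payoffs 3, 8, 2; outcome (Soft, Y), payoffs (9, 8).
Union gets 7 moving first and 9 moving second, so Union prefers to move second.

second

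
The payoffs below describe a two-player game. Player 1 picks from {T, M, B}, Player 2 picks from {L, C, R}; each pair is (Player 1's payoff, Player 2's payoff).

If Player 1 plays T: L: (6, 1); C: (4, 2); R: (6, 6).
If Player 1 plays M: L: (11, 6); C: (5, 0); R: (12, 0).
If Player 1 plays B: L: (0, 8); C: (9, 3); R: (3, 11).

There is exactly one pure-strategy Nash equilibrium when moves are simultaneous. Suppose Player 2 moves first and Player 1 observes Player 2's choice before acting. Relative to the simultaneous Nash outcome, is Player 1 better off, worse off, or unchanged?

unchanged

Solve by backward induction (Player 2 leads).
- L: Player 1 compares 6, 11, 0 and picks M; Player 2 would get 6.
- C: Player 1 compares 4, 5, 9 and picks B; Player 2 would get 3.
- R: Player 1 compares 6, 12, 3 and picks M; Player 2 would get 0.
Player 2's induced payoffs are 6, 3, 0, so Player 2 commits to L. Subgame-perfect outcome: (M, L) with payoffs (11, 6).
For the simultaneous game, intersect best replies.
Player 1's best replies: L→M; C→B; R→M.
Player 2's best replies: T→R; M→L; B→R.
Only (M, L) has each player best-responding; Nash payoffs (11, 6).
Player 1 earns 11 sequentially versus 11 at the Nash outcome: unchanged.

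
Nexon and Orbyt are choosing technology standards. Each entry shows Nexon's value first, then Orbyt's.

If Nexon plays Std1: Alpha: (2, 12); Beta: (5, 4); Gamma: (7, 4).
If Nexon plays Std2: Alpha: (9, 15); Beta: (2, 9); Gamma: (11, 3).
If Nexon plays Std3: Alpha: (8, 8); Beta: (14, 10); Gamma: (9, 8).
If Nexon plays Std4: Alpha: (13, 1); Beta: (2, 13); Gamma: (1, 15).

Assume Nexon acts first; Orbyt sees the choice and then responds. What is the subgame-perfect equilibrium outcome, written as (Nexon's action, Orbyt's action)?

(Std3, Beta)

Orbyt best-responds to each possible Nexon move:
- Std1: Orbyt compares 12, 4, 4 and picks Alpha; Nexon would get 2.
- Std2: Orbyt compares 15, 9, 3 and picks Alpha; Nexon would get 9.
- Std3: Orbyt compares 8, 10, 8 and picks Beta; Nexon would get 14.
- Std4: Orbyt compares 1, 13, 15 and picks Gamma; Nexon would get 1.
Among 2, 9, 14, 1, the best is 14 at Std3. Subgame-perfect outcome: (Std3, Beta) with payoffs (14, 10).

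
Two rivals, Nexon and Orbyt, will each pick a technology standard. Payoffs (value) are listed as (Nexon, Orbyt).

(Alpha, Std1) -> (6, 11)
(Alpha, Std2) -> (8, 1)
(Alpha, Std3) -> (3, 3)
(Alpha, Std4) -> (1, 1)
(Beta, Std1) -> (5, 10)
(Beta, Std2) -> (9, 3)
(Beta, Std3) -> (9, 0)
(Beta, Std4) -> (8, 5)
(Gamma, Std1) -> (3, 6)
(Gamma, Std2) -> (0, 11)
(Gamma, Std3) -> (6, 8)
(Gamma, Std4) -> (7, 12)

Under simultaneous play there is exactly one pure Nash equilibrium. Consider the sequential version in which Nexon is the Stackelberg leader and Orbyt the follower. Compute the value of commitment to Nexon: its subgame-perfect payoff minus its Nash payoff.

Work backward from Orbyt's decision.
- Alpha: Orbyt compares 11, 1, 3, 1 and picks Std1; Nexon would get 6.
- Beta: Orbyt compares 10, 3, 0, 5 and picks Std1; Nexon would get 5.
- Gamma: Orbyt compares 6, 11, 8, 12 and picks Std4; Nexon would get 7.
Among 6, 5, 7, the best is 7 at Gamma. Subgame-perfect outcome: (Gamma, Std4) with payoffs (7, 12).
Under simultaneous play:
Nexon's best replies: Std1→Alpha; Std2→Beta; Std3→Beta; Std4→Beta.
Orbyt's best replies: Alpha→Std1; Beta→Std1; Gamma→Std4.
The unique mutual best reply is (Alpha, Std1), giving (6, 11).
Nexon's commitment gain: 7 − 6 = 1.

1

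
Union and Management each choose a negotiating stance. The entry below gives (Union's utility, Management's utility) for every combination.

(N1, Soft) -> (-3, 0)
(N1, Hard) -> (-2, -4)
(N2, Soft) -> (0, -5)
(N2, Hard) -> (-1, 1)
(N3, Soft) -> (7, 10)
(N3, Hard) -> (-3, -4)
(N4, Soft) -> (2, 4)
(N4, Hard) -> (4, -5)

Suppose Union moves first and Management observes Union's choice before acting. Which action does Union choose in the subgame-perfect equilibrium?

Solve by backward induction (Union leads).
- N1: BR = Soft, leader payoff -3.
- N2: BR = Hard, leader payoff -1.
- N3: BR = Soft, leader payoff 7.
- N4: BR = Soft, leader payoff 2.
Maximizing over -3, -1, 7, 2, Union chooses N3. Subgame-perfect outcome: (N3, Soft) with payoffs (7, 10).

N3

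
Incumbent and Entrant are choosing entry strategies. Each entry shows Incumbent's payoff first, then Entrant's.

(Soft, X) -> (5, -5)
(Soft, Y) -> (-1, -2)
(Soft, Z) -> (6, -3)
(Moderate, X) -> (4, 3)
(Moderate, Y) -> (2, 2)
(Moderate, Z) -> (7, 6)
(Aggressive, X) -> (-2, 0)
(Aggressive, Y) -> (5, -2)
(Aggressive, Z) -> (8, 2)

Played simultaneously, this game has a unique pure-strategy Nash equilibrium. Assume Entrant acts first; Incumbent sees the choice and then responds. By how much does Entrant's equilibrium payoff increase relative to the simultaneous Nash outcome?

0

Work backward from Incumbent's decision.
- X: Incumbent compares 5, 4, -2 and picks Soft; Entrant would get -5.
- Y: Incumbent compares -1, 2, 5 and picks Aggressive; Entrant would get -2.
- Z: Incumbent compares 6, 7, 8 and picks Aggressive; Entrant would get 2.
Among -5, -2, 2, the best is 2 at Z. Subgame-perfect outcome: (Aggressive, Z) with payoffs (8, 2).
For the simultaneous game, intersect best replies.
Incumbent's best replies: X→Soft; Y→Aggressive; Z→Aggressive.
Entrant's best replies: Soft→Y; Moderate→Z; Aggressive→Z.
Only (Aggressive, Z) has each player best-responding; Nash payoffs (8, 2).
Entrant's commitment gain: 2 − 2 = 0.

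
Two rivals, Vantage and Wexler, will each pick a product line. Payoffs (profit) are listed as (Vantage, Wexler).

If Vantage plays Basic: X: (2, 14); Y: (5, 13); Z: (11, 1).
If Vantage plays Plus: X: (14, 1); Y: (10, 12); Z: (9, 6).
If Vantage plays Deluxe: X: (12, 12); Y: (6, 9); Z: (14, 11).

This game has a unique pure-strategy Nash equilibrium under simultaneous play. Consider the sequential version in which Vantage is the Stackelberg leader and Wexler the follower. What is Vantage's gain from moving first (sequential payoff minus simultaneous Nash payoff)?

2

Wexler best-responds to each possible Vantage move:
- Basic: BR = X, leader payoff 2.
- Plus: BR = Y, leader payoff 10.
- Deluxe: BR = X, leader payoff 12.
Vantage's induced payoffs are 2, 10, 12, so Vantage commits to Deluxe. Subgame-perfect outcome: (Deluxe, X) with payoffs (12, 12).
Under simultaneous play:
Vantage's best replies: X→Plus; Y→Plus; Z→Deluxe.
Wexler's best replies: Basic→X; Plus→Y; Deluxe→X.
Only (Plus, Y) has each player best-responding; Nash payoffs (10, 12).
Vantage's commitment gain: 12 − 10 = 2.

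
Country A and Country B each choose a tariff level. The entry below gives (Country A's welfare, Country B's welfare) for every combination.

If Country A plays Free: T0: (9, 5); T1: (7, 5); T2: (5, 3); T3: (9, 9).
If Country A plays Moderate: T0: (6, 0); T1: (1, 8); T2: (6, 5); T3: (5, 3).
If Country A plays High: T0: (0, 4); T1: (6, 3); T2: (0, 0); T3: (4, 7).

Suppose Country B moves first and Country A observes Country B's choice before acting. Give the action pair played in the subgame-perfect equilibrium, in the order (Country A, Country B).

Solve by backward induction (Country B leads).
- T0 → Country A plays Free (best of 9, 6, 0); Country B gets 5.
- T1 → Country A plays Free (best of 7, 1, 6); Country B gets 5.
- T2 → Country A plays Moderate (best of 5, 6, 0); Country B gets 5.
- T3 → Country A plays Free (best of 9, 5, 4); Country B gets 9.
Maximizing over 5, 5, 5, 9, Country B chooses T3. Subgame-perfect outcome: (Free, T3) with payoffs (9, 9).

(Free, T3)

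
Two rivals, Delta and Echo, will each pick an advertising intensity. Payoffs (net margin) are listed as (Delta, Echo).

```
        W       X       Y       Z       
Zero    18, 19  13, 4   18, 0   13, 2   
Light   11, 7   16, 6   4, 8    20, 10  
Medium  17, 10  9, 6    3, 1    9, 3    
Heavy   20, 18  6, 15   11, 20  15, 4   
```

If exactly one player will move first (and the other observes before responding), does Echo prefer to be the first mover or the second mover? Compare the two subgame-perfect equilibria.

first

If Delta leads: Echo's best replies are Zero→W, Light→Z, Medium→W, Heavy→Y; Delta's induced payoffs 18, 20, 17, 11; outcome (Light, Z), payoffs (20, 10).
If Echo leads: Delta's best replies are W→Heavy, X→Light, Y→Zero, Z→Light; Echo's induced payoffs 18, 6, 0, 10; outcome (Heavy, W), payoffs (20, 18).
Echo gets 18 moving first and 10 moving second, so Echo prefers to move first.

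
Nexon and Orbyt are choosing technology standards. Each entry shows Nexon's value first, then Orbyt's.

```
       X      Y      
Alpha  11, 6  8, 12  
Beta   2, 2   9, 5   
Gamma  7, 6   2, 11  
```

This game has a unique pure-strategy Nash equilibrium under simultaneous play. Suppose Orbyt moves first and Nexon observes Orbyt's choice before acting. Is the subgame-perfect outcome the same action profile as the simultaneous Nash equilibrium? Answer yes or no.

Work backward from Nexon's decision.
- X: BR = Alpha, leader payoff 6.
- Y: BR = Beta, leader payoff 5.
Among 6, 5, the best is 6 at X. Subgame-perfect outcome: (Alpha, X) with payoffs (11, 6).
Under simultaneous play:
Nexon's best replies: X→Alpha; Y→Beta.
Orbyt's best replies: Alpha→Y; Beta→Y; Gamma→Y.
The unique mutual best reply is (Beta, Y), giving (9, 5).
Sequential outcome (Alpha, X) differs from the Nash profile (Beta, Y).

no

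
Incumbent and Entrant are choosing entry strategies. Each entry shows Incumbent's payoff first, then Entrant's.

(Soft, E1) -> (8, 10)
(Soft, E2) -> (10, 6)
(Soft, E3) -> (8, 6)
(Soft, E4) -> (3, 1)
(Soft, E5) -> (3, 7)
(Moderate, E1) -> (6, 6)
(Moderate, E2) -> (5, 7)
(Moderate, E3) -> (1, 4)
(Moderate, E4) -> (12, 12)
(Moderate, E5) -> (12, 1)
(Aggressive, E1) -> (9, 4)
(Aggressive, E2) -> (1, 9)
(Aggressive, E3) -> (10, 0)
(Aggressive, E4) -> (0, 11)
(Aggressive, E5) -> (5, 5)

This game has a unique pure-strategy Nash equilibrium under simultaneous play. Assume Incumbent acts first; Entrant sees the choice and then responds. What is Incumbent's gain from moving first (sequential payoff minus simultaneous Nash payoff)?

0

Work backward from Entrant's decision.
- Soft: BR = E1, leader payoff 8.
- Moderate: BR = E4, leader payoff 12.
- Aggressive: BR = E4, leader payoff 0.
Among 8, 12, 0, the best is 12 at Moderate. Subgame-perfect outcome: (Moderate, E4) with payoffs (12, 12).
For the simultaneous game, intersect best replies.
Incumbent's best replies: E1→Aggressive; E2→Soft; E3→Aggressive; E4→Moderate; E5→Moderate.
Entrant's best replies: Soft→E1; Moderate→E4; Aggressive→E4.
Only (Moderate, E4) has each player best-responding; Nash payoffs (12, 12).
Incumbent's commitment gain: 12 − 12 = 0.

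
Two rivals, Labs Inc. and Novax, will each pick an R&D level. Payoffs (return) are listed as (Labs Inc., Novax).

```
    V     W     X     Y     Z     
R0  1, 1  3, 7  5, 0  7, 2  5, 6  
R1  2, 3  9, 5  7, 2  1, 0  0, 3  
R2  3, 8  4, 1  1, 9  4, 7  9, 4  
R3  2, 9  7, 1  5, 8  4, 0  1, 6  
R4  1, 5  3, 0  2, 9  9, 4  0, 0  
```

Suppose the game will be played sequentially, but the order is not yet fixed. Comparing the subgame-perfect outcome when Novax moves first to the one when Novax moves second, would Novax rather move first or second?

first

If Labs Inc. leads: Novax's best replies are R0→W, R1→W, R2→X, R3→V, R4→X; Labs Inc.'s induced payoffs 3, 9, 1, 2, 2; outcome (R1, W), payoffs (9, 5).
If Novax leads: Labs Inc.'s best replies are V→R2, W→R1, X→R1, Y→R4, Z→R2; Novax's induced payoffs 8, 5, 2, 4, 4; outcome (R2, V), payoffs (3, 8).
Novax gets 8 moving first and 5 moving second, so Novax prefers to move first.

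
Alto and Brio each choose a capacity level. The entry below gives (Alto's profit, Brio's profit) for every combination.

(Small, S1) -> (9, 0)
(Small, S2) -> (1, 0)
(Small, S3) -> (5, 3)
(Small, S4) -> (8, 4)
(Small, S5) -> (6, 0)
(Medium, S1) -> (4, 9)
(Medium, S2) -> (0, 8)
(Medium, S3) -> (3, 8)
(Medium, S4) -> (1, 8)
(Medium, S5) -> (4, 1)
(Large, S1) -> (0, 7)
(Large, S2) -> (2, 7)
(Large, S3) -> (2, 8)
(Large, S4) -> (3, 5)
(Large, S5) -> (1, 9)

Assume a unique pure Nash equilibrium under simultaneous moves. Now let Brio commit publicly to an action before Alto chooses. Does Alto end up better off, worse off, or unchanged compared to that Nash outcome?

worse off

Work backward from Alto's decision.
- S1: BR = Small, leader payoff 0.
- S2: BR = Large, leader payoff 7.
- S3: BR = Small, leader payoff 3.
- S4: BR = Small, leader payoff 4.
- S5: BR = Small, leader payoff 0.
Among 0, 7, 3, 4, 0, the best is 7 at S2. Subgame-perfect outcome: (Large, S2) with payoffs (2, 7).
Now find the simultaneous Nash equilibrium.
Alto's best replies: S1→Small; S2→Large; S3→Small; S4→Small; S5→Small.
Brio's best replies: Small→S4; Medium→S1; Large→S5.
The unique mutual best reply is (Small, S4), giving (8, 4).
Alto earns 2 sequentially versus 8 at the Nash outcome: worse off.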